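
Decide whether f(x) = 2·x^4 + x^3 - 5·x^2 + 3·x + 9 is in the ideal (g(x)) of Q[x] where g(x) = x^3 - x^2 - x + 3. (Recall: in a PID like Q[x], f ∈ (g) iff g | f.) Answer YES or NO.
In Q[x] the ideal (g) consists of all multiples of g, so f ∈ (g) iff g | f, i.e. iff the remainder of f on division by g is 0. Divide f by g (g is monic, so eliminate the leading term of the running remainder at each step):
  leading term 2·x^4: subtract (2·x)·g(x) = 2·x^4 - 2·x^3 - 2·x^2 + 6·x, leaving 3·x^3 - 3·x^2 - 3·x + 9
  leading term 3·x^3: subtract (3)·g(x) = 3·x^3 - 3·x^2 - 3·x + 9, leaving 0
The remainder is 0, so f(x) = g(x) · h(x) with h(x) = 2·x + 3. Hence g | f, i.e. f ∈ (g).

Final answer: YES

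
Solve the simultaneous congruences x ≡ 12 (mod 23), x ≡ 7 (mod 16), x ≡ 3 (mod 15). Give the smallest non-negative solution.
The moduli 23, 16, 15 are pairwise coprime, so by the CRT there is a unique solution mod 23·16·15 = 5520.
Solve by successive substitution. Start with x ≡ 12 (mod 23).
  Combine with x ≡ 7 (mod 16): write x = 12 + 23·t and require 12 + 23·t ≡ 7 (mod 16), i.e. 23·t ≡ 7 − 12 ≡ 11 (mod 16). Since 23^(−1) ≡ 7 (mod 16) (23 ≡ 7 (mod 16)), t ≡ 7·11 ≡ 13 (mod 16). So x ≡ 12 + 23·13 = 311 (mod 368).
  Combine with x ≡ 3 (mod 15): write x = 311 + 368·t and require 311 + 368·t ≡ 3 (mod 15), i.e. 368·t ≡ 3 − 311 ≡ 7 (mod 15). Since 368^(−1) ≡ 2 (mod 15) (368 ≡ 8 (mod 15)), t ≡ 2·7 ≡ 14 (mod 15). So x ≡ 311 + 368·14 = 5463 (mod 5520).
Unique solution in [0, 5520): x = 5463.

Final answer: x ≡ 5463 (mod 5520); the representative in [0, 5520) is 5463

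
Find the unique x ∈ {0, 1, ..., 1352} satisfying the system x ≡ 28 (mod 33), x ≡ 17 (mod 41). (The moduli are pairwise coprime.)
The moduli 33, 41 are pairwise coprime, so by the CRT there is a unique solution mod 33·41 = 1353.
Solve by successive substitution. Start with x ≡ 28 (mod 33).
  Combine with x ≡ 17 (mod 41): write x = 28 + 33·t and require 28 + 33·t ≡ 17 (mod 41), i.e. 33·t ≡ 17 − 28 ≡ 30 (mod 41). Since 33^(−1) ≡ 5 (mod 41), t ≡ 5·30 ≡ 27 (mod 41). So x ≡ 28 + 33·27 = 919 (mod 1353).
Unique solution in [0, 1353): x = 919.

Final answer: x ≡ 919 (mod 1353); the representative in [0, 1353) is 919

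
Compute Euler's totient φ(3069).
φ(3069) = 1800

φ is multiplicative, with φ(p^e) = p^e − p^(e−1). Factorise 3069 = 3^2 · 11 · 31. Then
  φ(3069) = (3^2 − 3^1) · (11 − 1) · (31 − 1) = 6 · 10 · 30 = 1800.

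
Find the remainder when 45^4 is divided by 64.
Use repeated squaring. Binary(4) = 100. Walk through the bits of the exponent 4 left-to-right: at each bit after the leading one, square the running value, then multiply by 45 if the bit is 1 (always reducing mod 64):
  bit 1 = 1 (leading): start with 45.
  bit 2 = 0: square 45^2 = 2025 ≡ 41 (mod 64).
  bit 3 = 0: square 41^2 = 1681 ≡ 17 (mod 64).
Final value: 45^4 ≡ 17 (mod 64).

Final answer: 17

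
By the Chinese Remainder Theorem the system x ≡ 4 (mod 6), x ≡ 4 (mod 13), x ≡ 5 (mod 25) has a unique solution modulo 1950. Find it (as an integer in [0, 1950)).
The moduli 6, 13, 25 are pairwise coprime, so by the CRT there is a unique solution mod 6·13·25 = 1950.
Solve by successive substitution. Start with x ≡ 4 (mod 6).
  Combine with x ≡ 4 (mod 13): write x = 4 + 6·t and require 4 + 6·t ≡ 4 (mod 13), i.e. 6·t ≡ 4 − 4 ≡ 0 (mod 13). Since 6^(−1) ≡ 11 (mod 13), t ≡ 11·0 ≡ 0 (mod 13). So x ≡ 4 + 6·0 = 4 (mod 78).
  Combine with x ≡ 5 (mod 25): write x = 4 + 78·t and require 4 + 78·t ≡ 5 (mod 25), i.e. 78·t ≡ 5 − 4 ≡ 1 (mod 25). Since 78^(−1) ≡ 17 (mod 25) (78 ≡ 3 (mod 25)), t ≡ 17·1 ≡ 17 (mod 25). So x ≡ 4 + 78·17 = 1330 (mod 1950).
Unique solution in [0, 1950): x = 1330.

Final answer: x ≡ 1330 (mod 1950); the representative in [0, 1950) is 1330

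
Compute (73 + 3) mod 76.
Both summands are already reduced mod 76. 73 + 3 = 76; 76 = 1·76 + 0, so (73 + 3) mod 76 = 0.

Final answer: 0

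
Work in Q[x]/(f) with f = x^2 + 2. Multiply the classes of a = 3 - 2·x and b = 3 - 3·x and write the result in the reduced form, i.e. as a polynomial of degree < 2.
First multiply in Q[x] without reducing: a · b = 6·x^2 - 15·x + 9. Now divide by f(x) = x^2 + 2, eliminating the leading term at each step:
  leading term 6·x^2: subtract (6)·f(x) = 6·x^2 + 12, leaving -15·x - 3
The degree is now < 2, so this is the remainder. Hence a · b ≡ -15·x - 3 in Q[x]/(f).

Final answer: a · b ≡ -15·x - 3 (mod f(x))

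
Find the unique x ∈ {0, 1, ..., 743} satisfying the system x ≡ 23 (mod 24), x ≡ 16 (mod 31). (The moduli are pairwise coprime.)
x ≡ 47 (mod 744); the representative in [0, 744) is 47

The moduli 24, 31 are pairwise coprime, so by the CRT there is a unique solution mod 24·31 = 744.
Solve by successive substitution. Start with x ≡ 23 (mod 24).
  Combine with x ≡ 16 (mod 31): write x = 23 + 24·t and require 23 + 24·t ≡ 16 (mod 31), i.e. 24·t ≡ 16 − 23 ≡ 24 (mod 31). Since 24^(−1) ≡ 22 (mod 31), t ≡ 22·24 ≡ 1 (mod 31). So x ≡ 23 + 24·1 = 47 (mod 744).
Unique solution in [0, 744): x = 47.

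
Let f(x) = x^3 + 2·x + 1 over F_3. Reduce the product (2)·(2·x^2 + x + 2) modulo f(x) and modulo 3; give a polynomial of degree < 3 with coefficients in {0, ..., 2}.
a · b ≡ x^2 + 2·x + 1 (mod f(x))

Multiply as integer polynomials: a · b = 4·x^2 + 2·x + 4. Reducing coefficients mod 3: a · b ≡ x^2 + 2·x + 1. This already has degree < 3, so no reduction by f is needed. Hence a · b ≡ x^2 + 2·x + 1 in F_3[x]/(f).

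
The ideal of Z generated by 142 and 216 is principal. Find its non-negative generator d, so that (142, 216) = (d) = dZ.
In the PID Z, (a, b) is generated by gcd(a, b). Compute gcd(216, 142) with the extended Euclidean algorithm, tracking rows (r, s, t) with s·216 + t·142 = r:
  row A: (216, 1, 0)   [1·216 + 0·142 = 216]
  row B: (142, 0, 1)   [0·216 + 1·142 = 142]
  216 = 1·142 + 74   → row C = row A − 1·row B = (74, 1, −1)   [check: 1·216 − 1·142 = 74]
  142 = 1·74 + 68   → row D = row B − 1·row C = (68, −1, 2)   [check: −1·216 + 2·142 = 68]
  74 = 1·68 + 6   → row E = row C − 1·row D = (6, 2, −3)   [check: 2·216 − 3·142 = 6]
  68 = 11·6 + 2   → row F = row D − 11·row E = (2, −23, 35)   [check: −23·216 + 35·142 = 2]
  6 = 3·2 + 0   → remainder 0, stop. gcd = 2 (last nonzero row F).
So gcd(142, 216) = 2, with Bézout identity −23·216 + 35·142 = 2. Containment (⊇): the Bézout identity exhibits 2 as an element of (142, 216), giving (2) ⊆ (142, 216). Containment (⊆): since 2 | 142 and 2 | 216 (142 = 2·71, 216 = 2·108), every Z-linear combination of 142 and 216 is divisible by 2, so (142, 216) ⊆ (2). Therefore (142, 216) = (2), d = 2.

Final answer: (142, 216) = (2); d = 2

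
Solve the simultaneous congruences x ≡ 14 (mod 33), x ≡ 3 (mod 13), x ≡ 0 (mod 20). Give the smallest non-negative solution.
x ≡ 2720 (mod 8580); the representative in [0, 8580) is 2720

The moduli 33, 13, 20 are pairwise coprime, so by the CRT there is a unique solution mod 33·13·20 = 8580.
Solve by successive substitution. Start with x ≡ 14 (mod 33).
  Combine with x ≡ 3 (mod 13): write x = 14 + 33·t and require 14 + 33·t ≡ 3 (mod 13), i.e. 33·t ≡ 3 − 14 ≡ 2 (mod 13). Since 33^(−1) ≡ 2 (mod 13) (33 ≡ 7 (mod 13)), t ≡ 2·2 ≡ 4 (mod 13). So x ≡ 14 + 33·4 = 146 (mod 429).
  Combine with x ≡ 0 (mod 20): write x = 146 + 429·t and require 146 + 429·t ≡ 0 (mod 20), i.e. 429·t ≡ 0 − 146 ≡ 14 (mod 20). Since 429^(−1) ≡ 9 (mod 20) (429 ≡ 9 (mod 20)), t ≡ 9·14 ≡ 6 (mod 20). So x ≡ 146 + 429·6 = 2720 (mod 8580).
Unique solution in [0, 8580): x = 2720.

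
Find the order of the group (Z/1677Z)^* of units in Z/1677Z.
|(Z/1677Z)^*| = 1008

(Z/1677Z)^* consists of the classes a with gcd(a, 1677) = 1, so its order is φ(1677). φ is multiplicative, with φ(p^e) = p^e − p^(e−1). Factorise 1677 = 3 · 13 · 43. Then
  φ(1677) = (3 − 1) · (13 − 1) · (43 − 1) = 2 · 12 · 42 = 1008.
Thus |(Z/1677Z)^*| = 1008.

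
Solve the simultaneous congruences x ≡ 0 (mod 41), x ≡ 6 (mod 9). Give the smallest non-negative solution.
The moduli 41, 9 are pairwise coprime, so by the CRT there is a unique solution mod 41·9 = 369.
Solve by successive substitution. Start with x ≡ 0 (mod 41).
  Combine with x ≡ 6 (mod 9): write x = 41·t and require 41·t ≡ 6 (mod 9). Since 41^(−1) ≡ 2 (mod 9) (41 ≡ 5 (mod 9)), t ≡ 2·6 ≡ 3 (mod 9). So x ≡ 41·3 = 123 (mod 369).
Unique solution in [0, 369): x = 123.

Final answer: x ≡ 123 (mod 369); the representative in [0, 369) is 123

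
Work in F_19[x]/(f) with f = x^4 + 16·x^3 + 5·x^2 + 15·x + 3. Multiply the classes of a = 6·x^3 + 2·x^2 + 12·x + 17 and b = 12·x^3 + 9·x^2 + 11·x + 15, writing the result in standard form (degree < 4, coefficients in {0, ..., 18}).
a · b ≡ 10·x^3 + 14·x^2 + 15·x (mod f(x))

Multiply as integer polynomials: a · b = 72·x^6 + 78·x^5 + 228·x^4 + 424·x^3 + 315·x^2 + 367·x + 255. Reducing coefficients mod 19: a · b ≡ 15·x^6 + 2·x^5 + 6·x^3 + 11·x^2 + 6·x + 8. Now divide by f(x) = x^4 + 16·x^3 + 5·x^2 + 15·x + 3 in F_19[x], eliminating the leading term at each step:
  leading term 15·x^6: subtract (15·x^2)·f(x) = 15·x^6 + 12·x^5 + 18·x^4 + 16·x^3 + 7·x^2, leaving 9·x^5 + x^4 + 9·x^3 + 4·x^2 + 6·x + 8 (coefficients mod 19)
  leading term 9·x^5: subtract (9·x)·f(x) = 9·x^5 + 11·x^4 + 7·x^3 + 2·x^2 + 8·x, leaving 9·x^4 + 2·x^3 + 2·x^2 + 17·x + 8 (coefficients mod 19)
  leading term 9·x^4: subtract (9)·f(x) = 9·x^4 + 11·x^3 + 7·x^2 + 2·x + 8, leaving 10·x^3 + 14·x^2 + 15·x (coefficients mod 19)
The degree is now < 4, so this is the remainder. Hence a · b ≡ 10·x^3 + 14·x^2 + 15·x in F_19[x]/(f).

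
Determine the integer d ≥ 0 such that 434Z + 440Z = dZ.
(434, 440) = (2); d = 2

In the PID Z, (a, b) is generated by gcd(a, b). Compute gcd(440, 434) with the extended Euclidean algorithm, tracking rows (r, s, t) with s·440 + t·434 = r:
  row A: (440, 1, 0)   [1·440 + 0·434 = 440]
  row B: (434, 0, 1)   [0·440 + 1·434 = 434]
  440 = 1·434 + 6   → row C = row A − 1·row B = (6, 1, −1)   [check: 1·440 − 1·434 = 6]
  434 = 72·6 + 2   → row D = row B − 72·row C = (2, −72, 73)   [check: −72·440 + 73·434 = 2]
  6 = 3·2 + 0   → remainder 0, stop. gcd = 2 (last nonzero row D).
So gcd(434, 440) = 2, with Bézout identity −72·440 + 73·434 = 2. Containment (⊇): the Bézout identity exhibits 2 as an element of (434, 440), giving (2) ⊆ (434, 440). Containment (⊆): since 2 | 434 and 2 | 440 (434 = 2·217, 440 = 2·220), every Z-linear combination of 434 and 440 is divisible by 2, so (434, 440) ⊆ (2). Therefore (434, 440) = (2), d = 2.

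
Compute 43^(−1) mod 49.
43^(−1) ≡ 8 (mod 49)

Apply the extended Euclidean algorithm to (49, 43), tracking rows (r, s, t) with s·49 + t·43 = r. Each division r_prev = q·r_cur + r_new produces the new row as (previous row) − q·(current row):
  row A: (49, 1, 0)   [1·49 + 0·43 = 49]
  row B: (43, 0, 1)   [0·49 + 1·43 = 43]
  49 = 1·43 + 6   → row C = row A − 1·row B = (6, 1, −1)   [check: 1·49 − 1·43 = 6]
  43 = 7·6 + 1   → row D = row B − 7·row C = (1, −7, 8)   [check: −7·49 + 8·43 = 1]
  6 = 6·1 + 0   → remainder 0, stop. gcd = 1 (last nonzero row D).
The gcd is 1, so 43 is invertible mod 49. The last nonzero row gives −7·49 + 8·43 = 1, so t = 8. So 43^(−1) ≡ 8 (mod 49). Verify: 43 · 8 = 344 ≡ 1 (mod 49). ✓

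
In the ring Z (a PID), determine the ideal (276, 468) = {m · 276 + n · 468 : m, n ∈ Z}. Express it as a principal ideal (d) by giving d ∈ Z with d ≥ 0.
(276, 468) = (12); d = 12

In the PID Z, (a, b) is generated by gcd(a, b). Compute gcd(468, 276) with the extended Euclidean algorithm, tracking rows (r, s, t) with s·468 + t·276 = r:
  row A: (468, 1, 0)   [1·468 + 0·276 = 468]
  row B: (276, 0, 1)   [0·468 + 1·276 = 276]
  468 = 1·276 + 192   → row C = row A − 1·row B = (192, 1, −1)   [check: 1·468 − 1·276 = 192]
  276 = 1·192 + 84   → row D = row B − 1·row C = (84, −1, 2)   [check: −1·468 + 2·276 = 84]
  192 = 2·84 + 24   → row E = row C − 2·row D = (24, 3, −5)   [check: 3·468 − 5·276 = 24]
  84 = 3·24 + 12   → row F = row D − 3·row E = (12, −10, 17)   [check: −10·468 + 17·276 = 12]
  24 = 2·12 + 0   → remainder 0, stop. gcd = 12 (last nonzero row F).
So gcd(276, 468) = 12, with Bézout identity −10·468 + 17·276 = 12. Containment (⊇): the Bézout identity exhibits 12 as an element of (276, 468), giving (12) ⊆ (276, 468). Containment (⊆): since 12 | 276 and 12 | 468 (276 = 12·23, 468 = 12·39), every Z-linear combination of 276 and 468 is divisible by 12, so (276, 468) ⊆ (12). Therefore (276, 468) = (12), d = 12.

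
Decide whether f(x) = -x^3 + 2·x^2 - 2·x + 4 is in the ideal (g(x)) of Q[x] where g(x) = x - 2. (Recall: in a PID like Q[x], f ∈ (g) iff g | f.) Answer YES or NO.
In Q[x] the ideal (g) consists of all multiples of g, so f ∈ (g) iff g | f, i.e. iff the remainder of f on division by g is 0. Divide f by g (g is monic, so eliminate the leading term of the running remainder at each step):
  leading term -x^3: subtract (-x^2)·g(x) = -x^3 + 2·x^2, leaving 4 - 2·x
  leading term -2·x: subtract (-2)·g(x) = 4 - 2·x, leaving 0
The remainder is 0, so f(x) = g(x) · h(x) with h(x) = -x^2 - 2. Hence g | f, i.e. f ∈ (g).

Final answer: YES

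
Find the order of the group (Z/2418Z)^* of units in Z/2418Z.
|(Z/2418Z)^*| = 720

(Z/2418Z)^* consists of the classes a with gcd(a, 2418) = 1, so its order is φ(2418). φ is multiplicative, with φ(p^e) = p^e − p^(e−1). Factorise 2418 = 2 · 3 · 13 · 31. Then
  φ(2418) = (2 − 1) · (3 − 1) · (13 − 1) · (31 − 1) = 1 · 2 · 12 · 30 = 720.
Thus |(Z/2418Z)^*| = 720.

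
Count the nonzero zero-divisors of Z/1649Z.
In Z/1649Z each nonzero element is either a unit (gcd with 1649 is 1) or a zero-divisor (gcd > 1). The number of units is φ(1649): factorise 1649 = 17 · 97, so φ(1649) = (17 − 1) · (97 − 1) = 16 · 96 = 1536. The nonzero elements number 1649 − 1 = 1648. Hence the nonzero zero-divisors number 1648 − 1536 = 112.

Final answer: Z/1649Z has 112 nonzero zero-divisors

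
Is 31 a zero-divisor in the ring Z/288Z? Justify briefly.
NO

gcd(31, 288) = 1, so 31 is a unit in Z/288Z (it has a multiplicative inverse). A unit cannot be a zero-divisor: if 31·b ≡ 0 then multiplying both sides by 31^(−1) gives b ≡ 0. So 31 is not a zero-divisor.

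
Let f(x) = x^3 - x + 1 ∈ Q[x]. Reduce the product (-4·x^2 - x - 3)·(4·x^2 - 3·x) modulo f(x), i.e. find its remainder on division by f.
a · b ≡ -25·x^2 + 33·x - 8 (mod f(x))

First multiply in Q[x] without reducing: a · b = -16·x^4 + 8·x^3 - 9·x^2 + 9·x. Now divide by f(x) = x^3 - x + 1, eliminating the leading term at each step:
  leading term -16·x^4: subtract (-16·x)·f(x) = -16·x^4 + 16·x^2 - 16·x, leaving 8·x^3 - 25·x^2 + 25·x
  leading term 8·x^3: subtract (8)·f(x) = 8·x^3 - 8·x + 8, leaving -25·x^2 + 33·x - 8
The degree is now < 3, so this is the remainder. Hence a · b ≡ -25·x^2 + 33·x - 8 in Q[x]/(f).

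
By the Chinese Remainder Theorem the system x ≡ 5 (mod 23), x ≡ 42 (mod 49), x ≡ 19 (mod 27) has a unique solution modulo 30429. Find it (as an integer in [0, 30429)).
x ≡ 5824 (mod 30429); the representative in [0, 30429) is 5824

The moduli 23, 49, 27 are pairwise coprime, so by the CRT there is a unique solution mod 23·49·27 = 30429.
Solve by successive substitution. Start with x ≡ 5 (mod 23).
  Combine with x ≡ 42 (mod 49): write x = 5 + 23·t and require 5 + 23·t ≡ 42 (mod 49), i.e. 23·t ≡ 42 − 5 ≡ 37 (mod 49). Since 23^(−1) ≡ 32 (mod 49), t ≡ 32·37 ≡ 8 (mod 49). So x ≡ 5 + 23·8 = 189 (mod 1127).
  Combine with x ≡ 19 (mod 27): write x = 189 + 1127·t and require 189 + 1127·t ≡ 19 (mod 27), i.e. 1127·t ≡ 19 − 189 ≡ 19 (mod 27). Since 1127^(−1) ≡ 23 (mod 27) (1127 ≡ 20 (mod 27)), t ≡ 23·19 ≡ 5 (mod 27). So x ≡ 189 + 1127·5 = 5824 (mod 30429).
Unique solution in [0, 30429): x = 5824.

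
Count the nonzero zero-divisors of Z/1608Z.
In Z/1608Z each nonzero element is either a unit (gcd with 1608 is 1) or a zero-divisor (gcd > 1). The number of units is φ(1608): factorise 1608 = 2^3 · 3 · 67, so φ(1608) = (2^3 − 2^2) · (3 − 1) · (67 − 1) = 4 · 2 · 66 = 528. The nonzero elements number 1608 − 1 = 1607. Hence the nonzero zero-divisors number 1607 − 528 = 1079.

Final answer: Z/1608Z has 1079 nonzero zero-divisors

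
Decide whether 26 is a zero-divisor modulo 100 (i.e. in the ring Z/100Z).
YES

gcd(26, 100) = 2 > 1, so 26 is not a unit in Z/100Z. In Z/nZ every nonzero non-unit is a zero-divisor: explicitly, take b = 100/gcd = 50 ≠ 0 (mod 100); then 26·50 = 1300 = 13·100, i.e. 26·50 ≡ 0 (mod 100). So 26 is a zero-divisor.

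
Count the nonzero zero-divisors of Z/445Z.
In Z/445Z each nonzero element is either a unit (gcd with 445 is 1) or a zero-divisor (gcd > 1). The number of units is φ(445): factorise 445 = 5 · 89, so φ(445) = (5 − 1) · (89 − 1) = 4 · 88 = 352. The nonzero elements number 445 − 1 = 444. Hence the nonzero zero-divisors number 444 − 352 = 92.

Final answer: Z/445Z has 92 nonzero zero-divisors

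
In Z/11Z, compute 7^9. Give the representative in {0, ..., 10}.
8

Use repeated squaring. Binary(9) = 1001. Walk through the bits of the exponent 9 left-to-right: at each bit after the leading one, square the running value, then multiply by 7 if the bit is 1 (always reducing mod 11):
  bit 1 = 1 (leading): start with 7.
  bit 2 = 0: square 7^2 = 49 ≡ 5 (mod 11).
  bit 3 = 0: square 5^2 = 25 ≡ 3 (mod 11).
  bit 4 = 1: square 3^2 = 9; bit is 1, so multiply 9·7 = 63 ≡ 8 (mod 11).
Final value: 7^9 ≡ 8 (mod 11).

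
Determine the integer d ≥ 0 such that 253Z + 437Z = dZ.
(253, 437) = (23); d = 23

In the PID Z, (a, b) is generated by gcd(a, b). Compute gcd(437, 253) with the extended Euclidean algorithm, tracking rows (r, s, t) with s·437 + t·253 = r:
  row A: (437, 1, 0)   [1·437 + 0·253 = 437]
  row B: (253, 0, 1)   [0·437 + 1·253 = 253]
  437 = 1·253 + 184   → row C = row A − 1·row B = (184, 1, −1)   [check: 1·437 − 1·253 = 184]
  253 = 1·184 + 69   → row D = row B − 1·row C = (69, −1, 2)   [check: −1·437 + 2·253 = 69]
  184 = 2·69 + 46   → row E = row C − 2·row D = (46, 3, −5)   [check: 3·437 − 5·253 = 46]
  69 = 1·46 + 23   → row F = row D − 1·row E = (23, −4, 7)   [check: −4·437 + 7·253 = 23]
  46 = 2·23 + 0   → remainder 0, stop. gcd = 23 (last nonzero row F).
So gcd(253, 437) = 23, with Bézout identity −4·437 + 7·253 = 23. Containment (⊇): the Bézout identity exhibits 23 as an element of (253, 437), giving (23) ⊆ (253, 437). Containment (⊆): since 23 | 253 and 23 | 437 (253 = 23·11, 437 = 23·19), every Z-linear combination of 253 and 437 is divisible by 23, so (253, 437) ⊆ (23). Therefore (253, 437) = (23), d = 23.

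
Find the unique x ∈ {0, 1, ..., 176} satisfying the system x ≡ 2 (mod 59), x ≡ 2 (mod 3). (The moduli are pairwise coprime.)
The moduli 59, 3 are pairwise coprime, so by the CRT there is a unique solution mod 59·3 = 177.
Solve by successive substitution. Start with x ≡ 2 (mod 59).
  Combine with x ≡ 2 (mod 3): write x = 2 + 59·t and require 2 + 59·t ≡ 2 (mod 3), i.e. 59·t ≡ 2 − 2 ≡ 0 (mod 3). Since 59^(−1) ≡ 2 (mod 3) (59 ≡ 2 (mod 3)), t ≡ 2·0 ≡ 0 (mod 3). So x ≡ 2 + 59·0 = 2 (mod 177).
Unique solution in [0, 177): x = 2.

Final answer: x ≡ 2 (mod 177); the representative in [0, 177) is 2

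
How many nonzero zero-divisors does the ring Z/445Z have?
In Z/445Z each nonzero element is either a unit (gcd with 445 is 1) or a zero-divisor (gcd > 1). The number of units is φ(445): factorise 445 = 5 · 89, so φ(445) = (5 − 1) · (89 − 1) = 4 · 88 = 352. The nonzero elements number 445 − 1 = 444. Hence the nonzero zero-divisors number 444 − 352 = 92.

Final answer: Z/445Z has 92 nonzero zero-divisors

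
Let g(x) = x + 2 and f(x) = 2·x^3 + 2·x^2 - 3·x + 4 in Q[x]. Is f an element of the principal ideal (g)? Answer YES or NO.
NO

In Q[x] the ideal (g) consists of all multiples of g, so f ∈ (g) iff g | f, i.e. iff the remainder of f on division by g is 0. Divide f by g (g is monic, so eliminate the leading term of the running remainder at each step):
  leading term 2·x^3: subtract (2·x^2)·g(x) = 2·x^3 + 4·x^2, leaving -2·x^2 - 3·x + 4
  leading term -2·x^2: subtract (-2·x)·g(x) = -2·x^2 - 4·x, leaving x + 4
  leading term x: subtract (1)·g(x) = x + 2, leaving 2
The remainder r(x) = 2 ≠ 0 (and deg r < deg g), so g ∤ f, i.e. f ∉ (g).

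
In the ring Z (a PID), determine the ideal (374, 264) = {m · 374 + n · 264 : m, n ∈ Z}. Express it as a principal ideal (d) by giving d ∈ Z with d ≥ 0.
In the PID Z, (a, b) is generated by gcd(a, b). Compute gcd(374, 264) with the extended Euclidean algorithm, tracking rows (r, s, t) with s·374 + t·264 = r:
  row A: (374, 1, 0)   [1·374 + 0·264 = 374]
  row B: (264, 0, 1)   [0·374 + 1·264 = 264]
  374 = 1·264 + 110   → row C = row A − 1·row B = (110, 1, −1)   [check: 1·374 − 1·264 = 110]
  264 = 2·110 + 44   → row D = row B − 2·row C = (44, −2, 3)   [check: −2·374 + 3·264 = 44]
  110 = 2·44 + 22   → row E = row C − 2·row D = (22, 5, −7)   [check: 5·374 − 7·264 = 22]
  44 = 2·22 + 0   → remainder 0, stop. gcd = 22 (last nonzero row E).
So gcd(374, 264) = 22, with Bézout identity 5·374 − 7·264 = 22. Containment (⊇): the Bézout identity exhibits 22 as an element of (374, 264), giving (22) ⊆ (374, 264). Containment (⊆): since 22 | 374 and 22 | 264 (374 = 22·17, 264 = 22·12), every Z-linear combination of 374 and 264 is divisible by 22, so (374, 264) ⊆ (22). Therefore (374, 264) = (22), d = 22.

Final answer: (374, 264) = (22); d = 22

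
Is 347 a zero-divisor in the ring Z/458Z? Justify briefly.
NO

gcd(347, 458) = 1, so 347 is a unit in Z/458Z (it has a multiplicative inverse). A unit cannot be a zero-divisor: if 347·b ≡ 0 then multiplying both sides by 347^(−1) gives b ≡ 0. So 347 is not a zero-divisor.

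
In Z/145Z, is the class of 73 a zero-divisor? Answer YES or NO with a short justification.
gcd(73, 145) = 1, so 73 is a unit in Z/145Z (it has a multiplicative inverse). A unit cannot be a zero-divisor: if 73·b ≡ 0 then multiplying both sides by 73^(−1) gives b ≡ 0. So 73 is not a zero-divisor.

Final answer: NO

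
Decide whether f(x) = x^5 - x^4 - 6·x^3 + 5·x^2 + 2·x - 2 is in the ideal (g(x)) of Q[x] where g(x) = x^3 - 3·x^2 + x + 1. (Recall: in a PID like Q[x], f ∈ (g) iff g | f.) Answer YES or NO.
NO

In Q[x] the ideal (g) consists of all multiples of g, so f ∈ (g) iff g | f, i.e. iff the remainder of f on division by g is 0. Divide f by g (g is monic, so eliminate the leading term of the running remainder at each step):
  leading term x^5: subtract (x^2)·g(x) = x^5 - 3·x^4 + x^3 + x^2, leaving 2·x^4 - 7·x^3 + 4·x^2 + 2·x - 2
  leading term 2·x^4: subtract (2·x)·g(x) = 2·x^4 - 6·x^3 + 2·x^2 + 2·x, leaving -x^3 + 2·x^2 - 2
  leading term -x^3: subtract (-1)·g(x) = -x^3 + 3·x^2 - x - 1, leaving -x^2 + x - 1
The remainder r(x) = -x^2 + x - 1 ≠ 0 (and deg r < deg g), so g ∤ f, i.e. f ∉ (g).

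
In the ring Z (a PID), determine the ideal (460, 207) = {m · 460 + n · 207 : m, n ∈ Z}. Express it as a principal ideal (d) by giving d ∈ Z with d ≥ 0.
In the PID Z, (a, b) is generated by gcd(a, b). Compute gcd(460, 207) with the extended Euclidean algorithm, tracking rows (r, s, t) with s·460 + t·207 = r:
  row A: (460, 1, 0)   [1·460 + 0·207 = 460]
  row B: (207, 0, 1)   [0·460 + 1·207 = 207]
  460 = 2·207 + 46   → row C = row A − 2·row B = (46, 1, −2)   [check: 1·460 − 2·207 = 46]
  207 = 4·46 + 23   → row D = row B − 4·row C = (23, −4, 9)   [check: −4·460 + 9·207 = 23]
  46 = 2·23 + 0   → remainder 0, stop. gcd = 23 (last nonzero row D).
So gcd(460, 207) = 23, with Bézout identity −4·460 + 9·207 = 23. Containment (⊇): the Bézout identity exhibits 23 as an element of (460, 207), giving (23) ⊆ (460, 207). Containment (⊆): since 23 | 460 and 23 | 207 (460 = 23·20, 207 = 23·9), every Z-linear combination of 460 and 207 is divisible by 23, so (460, 207) ⊆ (23). Therefore (460, 207) = (23), d = 23.

Final answer: (460, 207) = (23); d = 23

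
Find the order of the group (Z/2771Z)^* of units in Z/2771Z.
(Z/2771Z)^* consists of the classes a with gcd(a, 2771) = 1, so its order is φ(2771). φ is multiplicative, with φ(p^e) = p^e − p^(e−1). Factorise 2771 = 17 · 163. Then
  φ(2771) = (17 − 1) · (163 − 1) = 16 · 162 = 2592.
Thus |(Z/2771Z)^*| = 2592.

Final answer: |(Z/2771Z)^*| = 2592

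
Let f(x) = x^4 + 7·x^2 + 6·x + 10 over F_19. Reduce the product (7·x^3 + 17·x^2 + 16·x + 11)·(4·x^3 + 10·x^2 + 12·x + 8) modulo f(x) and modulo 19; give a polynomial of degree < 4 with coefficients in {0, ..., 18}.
a · b ≡ 14·x^3 + 15·x^2 + 10·x + 8 (mod f(x))

Multiply as integer polynomials: a · b = 28·x^6 + 138·x^5 + 318·x^4 + 464·x^3 + 438·x^2 + 260·x + 88. Reducing coefficients mod 19: a · b ≡ 9·x^6 + 5·x^5 + 14·x^4 + 8·x^3 + x^2 + 13·x + 12. Now divide by f(x) = x^4 + 7·x^2 + 6·x + 10 in F_19[x], eliminating the leading term at each step:
  leading term 9·x^6: subtract (9·x^2)·f(x) = 9·x^6 + 6·x^4 + 16·x^3 + 14·x^2, leaving 5·x^5 + 8·x^4 + 11·x^3 + 6·x^2 + 13·x + 12 (coefficients mod 19)
  leading term 5·x^5: subtract (5·x)·f(x) = 5·x^5 + 16·x^3 + 11·x^2 + 12·x, leaving 8·x^4 + 14·x^3 + 14·x^2 + x + 12 (coefficients mod 19)
  leading term 8·x^4: subtract (8)·f(x) = 8·x^4 + 18·x^2 + 10·x + 4, leaving 14·x^3 + 15·x^2 + 10·x + 8 (coefficients mod 19)
The degree is now < 4, so this is the remainder. Hence a · b ≡ 14·x^3 + 15·x^2 + 10·x + 8 in F_19[x]/(f).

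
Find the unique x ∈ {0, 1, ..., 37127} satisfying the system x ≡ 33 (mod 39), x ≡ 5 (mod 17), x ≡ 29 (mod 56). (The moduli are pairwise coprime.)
The moduli 39, 17, 56 are pairwise coprime, so by the CRT there is a unique solution mod 39·17·56 = 37128.
Solve by successive substitution. Start with x ≡ 33 (mod 39).
  Combine with x ≡ 5 (mod 17): write x = 33 + 39·t and require 33 + 39·t ≡ 5 (mod 17), i.e. 39·t ≡ 5 − 33 ≡ 6 (mod 17). Since 39^(−1) ≡ 7 (mod 17) (39 ≡ 5 (mod 17)), t ≡ 7·6 ≡ 8 (mod 17). So x ≡ 33 + 39·8 = 345 (mod 663).
  Combine with x ≡ 29 (mod 56): write x = 345 + 663·t and require 345 + 663·t ≡ 29 (mod 56), i.e. 663·t ≡ 29 − 345 ≡ 20 (mod 56). Since 663^(−1) ≡ 31 (mod 56) (663 ≡ 47 (mod 56)), t ≡ 31·20 ≡ 4 (mod 56). So x ≡ 345 + 663·4 = 2997 (mod 37128).
Unique solution in [0, 37128): x = 2997.

Final answer: x ≡ 2997 (mod 37128); the representative in [0, 37128) is 2997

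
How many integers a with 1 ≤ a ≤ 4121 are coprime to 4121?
3792

The number of a ∈ {1, ..., 4121} with gcd(a, 4121) = 1 is by definition Euler's totient φ(4121). φ is multiplicative, with φ(p^e) = p^e − p^(e−1). Factorise 4121 = 13 · 317. Then
  φ(4121) = (13 − 1) · (317 − 1) = 12 · 316 = 3792.
So there are 3792 such integers.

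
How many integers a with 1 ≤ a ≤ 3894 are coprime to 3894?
The number of a ∈ {1, ..., 3894} with gcd(a, 3894) = 1 is by definition Euler's totient φ(3894). φ is multiplicative, with φ(p^e) = p^e − p^(e−1). Factorise 3894 = 2 · 3 · 11 · 59. Then
  φ(3894) = (2 − 1) · (3 − 1) · (11 − 1) · (59 − 1) = 1 · 2 · 10 · 58 = 1160.
So there are 1160 such integers.

Final answer: 1160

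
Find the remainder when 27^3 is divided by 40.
3

Use repeated squaring. Binary(3) = 11. Walk through the bits of the exponent 3 left-to-right: at each bit after the leading one, square the running value, then multiply by 27 if the bit is 1 (always reducing mod 40):
  bit 1 = 1 (leading): start with 27.
  bit 2 = 1: square 27^2 = 729 ≡ 9; bit is 1, so multiply 9·27 = 243 ≡ 3 (mod 40).
Final value: 27^3 ≡ 3 (mod 40).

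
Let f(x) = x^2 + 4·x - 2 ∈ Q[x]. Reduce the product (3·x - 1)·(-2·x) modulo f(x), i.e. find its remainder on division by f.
a · b ≡ 26·x - 12 (mod f(x))

First multiply in Q[x] without reducing: a · b = -6·x^2 + 2·x. Now divide by f(x) = x^2 + 4·x - 2, eliminating the leading term at each step:
  leading term -6·x^2: subtract (-6)·f(x) = -6·x^2 - 24·x + 12, leaving 26·x - 12
The degree is now < 2, so this is the remainder. Hence a · b ≡ 26·x - 12 in Q[x]/(f).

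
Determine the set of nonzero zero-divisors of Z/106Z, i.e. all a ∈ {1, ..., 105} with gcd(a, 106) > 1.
An element a ∈ Z/106Z (with a ≠ 0) is a zero-divisor iff gcd(a, 106) > 1 (because a is a unit precisely when gcd(a, n) = 1, and in Z/nZ every nonzero, non-unit element is a zero-divisor). Scan a = 1, ..., 105 and keep those with gcd(a, 106) > 1:
  gcd(2, 106) = 2, gcd(4, 106) = 2, gcd(6, 106) = 2, gcd(8, 106) = 2, gcd(10, 106) = 2, gcd(12, 106) = 2, gcd(14, 106) = 2, gcd(16, 106) = 2, gcd(18, 106) = 2, gcd(20, 106) = 2, gcd(22, 106) = 2, gcd(24, 106) = 2, gcd(26, 106) = 2, gcd(28, 106) = 2, gcd(30, 106) = 2, gcd(32, 106) = 2, gcd(34, 106) = 2, gcd(36, 106) = 2, gcd(38, 106) = 2, gcd(40, 106) = 2, gcd(42, 106) = 2, gcd(44, 106) = 2, gcd(46, 106) = 2, gcd(48, 106) = 2, gcd(50, 106) = 2, gcd(52, 106) = 2, gcd(53, 106) = 53, gcd(54, 106) = 2, gcd(56, 106) = 2, gcd(58, 106) = 2, gcd(60, 106) = 2, gcd(62, 106) = 2, gcd(64, 106) = 2, gcd(66, 106) = 2, gcd(68, 106) = 2, gcd(70, 106) = 2, gcd(72, 106) = 2, gcd(74, 106) = 2, gcd(76, 106) = 2, gcd(78, 106) = 2, gcd(80, 106) = 2, gcd(82, 106) = 2, gcd(84, 106) = 2, gcd(86, 106) = 2, gcd(88, 106) = 2, gcd(90, 106) = 2, gcd(92, 106) = 2, gcd(94, 106) = 2, gcd(96, 106) = 2, gcd(98, 106) = 2, gcd(100, 106) = 2, gcd(102, 106) = 2, gcd(104, 106) = 2.
All other a ∈ {1, ..., 105} have gcd(a, 106) = 1 and are units. So the nonzero zero-divisors are exactly the 53 values of a appearing in this scan.

Final answer: nonzero zero-divisors of Z/106Z = {2, 4, 6, 8, 10, 12, 14, 16, 18, 20, 22, 24, 26, 28, 30, 32, 34, 36, 38, 40, 42, 44, 46, 48, 50, 52, 53, 54, 56, 58, 60, 62, 64, 66, 68, 70, 72, 74, 76, 78, 80, 82, 84, 86, 88, 90, 92, 94, 96, 98, 100, 102, 104}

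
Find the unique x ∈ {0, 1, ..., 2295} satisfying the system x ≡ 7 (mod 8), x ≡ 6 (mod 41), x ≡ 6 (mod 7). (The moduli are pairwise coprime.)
x ≡ 2015 (mod 2296); the representative in [0, 2296) is 2015

The moduli 8, 41, 7 are pairwise coprime, so by the CRT there is a unique solution mod 8·41·7 = 2296.
Solve by successive substitution. Start with x ≡ 7 (mod 8).
  Combine with x ≡ 6 (mod 41): write x = 7 + 8·t and require 7 + 8·t ≡ 6 (mod 41), i.e. 8·t ≡ 6 − 7 ≡ 40 (mod 41). Since 8^(−1) ≡ 36 (mod 41), t ≡ 36·40 ≡ 5 (mod 41). So x ≡ 7 + 8·5 = 47 (mod 328).
  Combine with x ≡ 6 (mod 7): write x = 47 + 328·t and require 47 + 328·t ≡ 6 (mod 7), i.e. 328·t ≡ 6 − 47 ≡ 1 (mod 7). Since 328^(−1) ≡ 6 (mod 7) (328 ≡ 6 (mod 7)), t ≡ 6·1 ≡ 6 (mod 7). So x ≡ 47 + 328·6 = 2015 (mod 2296).
Unique solution in [0, 2296): x = 2015.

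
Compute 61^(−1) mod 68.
Apply the extended Euclidean algorithm to (68, 61), tracking rows (r, s, t) with s·68 + t·61 = r. Each division r_prev = q·r_cur + r_new produces the new row as (previous row) − q·(current row):
  row A: (68, 1, 0)   [1·68 + 0·61 = 68]
  row B: (61, 0, 1)   [0·68 + 1·61 = 61]
  68 = 1·61 + 7   → row C = row A − 1·row B = (7, 1, −1)   [check: 1·68 − 1·61 = 7]
  61 = 8·7 + 5   → row D = row B − 8·row C = (5, −8, 9)   [check: −8·68 + 9·61 = 5]
  7 = 1·5 + 2   → row E = row C − 1·row D = (2, 9, −10)   [check: 9·68 − 10·61 = 2]
  5 = 2·2 + 1   → row F = row D − 2·row E = (1, −26, 29)   [check: −26·68 + 29·61 = 1]
  2 = 2·1 + 0   → remainder 0, stop. gcd = 1 (last nonzero row F).
The gcd is 1, so 61 is invertible mod 68. The last nonzero row gives −26·68 + 29·61 = 1, so t = 29. So 61^(−1) ≡ 29 (mod 68). Verify: 61 · 29 = 1769 ≡ 1 (mod 68). ✓

Final answer: 61^(−1) ≡ 29 (mod 68)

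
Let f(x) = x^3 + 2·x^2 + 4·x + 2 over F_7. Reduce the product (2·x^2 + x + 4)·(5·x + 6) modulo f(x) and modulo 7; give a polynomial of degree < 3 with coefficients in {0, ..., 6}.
Multiply as integer polynomials: a · b = 10·x^3 + 17·x^2 + 26·x + 24. Reducing coefficients mod 7: a · b ≡ 3·x^3 + 3·x^2 + 5·x + 3. Now divide by f(x) = x^3 + 2·x^2 + 4·x + 2 in F_7[x], eliminating the leading term at each step:
  leading term 3·x^3: subtract (3)·f(x) = 3·x^3 + 6·x^2 + 5·x + 6, leaving 4·x^2 + 4 (coefficients mod 7)
The degree is now < 3, so this is the remainder. Hence a · b ≡ 4·x^2 + 4 in F_7[x]/(f).

Final answer: a · b ≡ 4·x^2 + 4 (mod f(x))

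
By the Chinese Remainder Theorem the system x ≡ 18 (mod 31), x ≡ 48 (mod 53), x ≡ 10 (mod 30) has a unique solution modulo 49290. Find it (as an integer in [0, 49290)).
x ≡ 34180 (mod 49290); the representative in [0, 49290) is 34180

The moduli 31, 53, 30 are pairwise coprime, so by the CRT there is a unique solution mod 31·53·30 = 49290.
Solve by successive substitution. Start with x ≡ 18 (mod 31).
  Combine with x ≡ 48 (mod 53): write x = 18 + 31·t and require 18 + 31·t ≡ 48 (mod 53), i.e. 31·t ≡ 48 − 18 ≡ 30 (mod 53). Since 31^(−1) ≡ 12 (mod 53), t ≡ 12·30 ≡ 42 (mod 53). So x ≡ 18 + 31·42 = 1320 (mod 1643).
  Combine with x ≡ 10 (mod 30): write x = 1320 + 1643·t and require 1320 + 1643·t ≡ 10 (mod 30), i.e. 1643·t ≡ 10 − 1320 ≡ 10 (mod 30). Since 1643^(−1) ≡ 17 (mod 30) (1643 ≡ 23 (mod 30)), t ≡ 17·10 ≡ 20 (mod 30). So x ≡ 1320 + 1643·20 = 34180 (mod 49290).
Unique solution in [0, 49290): x = 34180.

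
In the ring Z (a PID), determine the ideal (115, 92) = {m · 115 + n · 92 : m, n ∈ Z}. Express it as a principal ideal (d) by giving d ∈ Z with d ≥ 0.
In the PID Z, (a, b) is generated by gcd(a, b). Compute gcd(115, 92) with the extended Euclidean algorithm, tracking rows (r, s, t) with s·115 + t·92 = r:
  row A: (115, 1, 0)   [1·115 + 0·92 = 115]
  row B: (92, 0, 1)   [0·115 + 1·92 = 92]
  115 = 1·92 + 23   → row C = row A − 1·row B = (23, 1, −1)   [check: 1·115 − 1·92 = 23]
  92 = 4·23 + 0   → remainder 0, stop. gcd = 23 (last nonzero row C).
So gcd(115, 92) = 23, with Bézout identity 1·115 − 1·92 = 23. Containment (⊇): the Bézout identity exhibits 23 as an element of (115, 92), giving (23) ⊆ (115, 92). Containment (⊆): since 23 | 115 and 23 | 92 (115 = 23·5, 92 = 23·4), every Z-linear combination of 115 and 92 is divisible by 23, so (115, 92) ⊆ (23). Therefore (115, 92) = (23), d = 23.

Final answer: (115, 92) = (23); d = 23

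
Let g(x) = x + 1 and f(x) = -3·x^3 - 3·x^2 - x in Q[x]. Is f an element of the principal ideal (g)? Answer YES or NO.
In Q[x] the ideal (g) consists of all multiples of g, so f ∈ (g) iff g | f, i.e. iff the remainder of f on division by g is 0. Divide f by g (g is monic, so eliminate the leading term of the running remainder at each step):
  leading term -3·x^3: subtract (-3·x^2)·g(x) = -3·x^3 - 3·x^2, leaving -x
  leading term -x: subtract (-1)·g(x) = -x - 1, leaving 1
The remainder r(x) = 1 ≠ 0 (and deg r < deg g), so g ∤ f, i.e. f ∉ (g).

Final answer: NO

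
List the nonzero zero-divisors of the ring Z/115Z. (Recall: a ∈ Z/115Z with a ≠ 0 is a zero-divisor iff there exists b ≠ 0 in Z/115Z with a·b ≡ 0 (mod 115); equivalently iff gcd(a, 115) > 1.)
nonzero zero-divisors of Z/115Z = {5, 10, 15, 20, 23, 25, 30, 35, 40, 45, 46, 50, 55, 60, 65, 69, 70, 75, 80, 85, 90, 92, 95, 100, 105, 110}

An element a ∈ Z/115Z (with a ≠ 0) is a zero-divisor iff gcd(a, 115) > 1 (because a is a unit precisely when gcd(a, n) = 1, and in Z/nZ every nonzero, non-unit element is a zero-divisor). Scan a = 1, ..., 114 and keep those with gcd(a, 115) > 1:
  gcd(5, 115) = 5, gcd(10, 115) = 5, gcd(15, 115) = 5, gcd(20, 115) = 5, gcd(23, 115) = 23, gcd(25, 115) = 5, gcd(30, 115) = 5, gcd(35, 115) = 5, gcd(40, 115) = 5, gcd(45, 115) = 5, gcd(46, 115) = 23, gcd(50, 115) = 5, gcd(55, 115) = 5, gcd(60, 115) = 5, gcd(65, 115) = 5, gcd(69, 115) = 23, gcd(70, 115) = 5, gcd(75, 115) = 5, gcd(80, 115) = 5, gcd(85, 115) = 5, gcd(90, 115) = 5, gcd(92, 115) = 23, gcd(95, 115) = 5, gcd(100, 115) = 5, gcd(105, 115) = 5, gcd(110, 115) = 5.
All other a ∈ {1, ..., 114} have gcd(a, 115) = 1 and are units. So the nonzero zero-divisors are exactly the 26 values of a appearing in this scan.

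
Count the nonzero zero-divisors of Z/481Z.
In Z/481Z each nonzero element is either a unit (gcd with 481 is 1) or a zero-divisor (gcd > 1). The number of units is φ(481): factorise 481 = 13 · 37, so φ(481) = (13 − 1) · (37 − 1) = 12 · 36 = 432. The nonzero elements number 481 − 1 = 480. Hence the nonzero zero-divisors number 480 − 432 = 48.

Final answer: Z/481Z has 48 nonzero zero-divisors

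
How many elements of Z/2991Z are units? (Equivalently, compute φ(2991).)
An element a ∈ Z/2991Z is a unit iff gcd(a, 2991) = 1, so the number of units is φ(2991). φ is multiplicative, with φ(p^e) = p^e − p^(e−1). Factorise 2991 = 3 · 997. Then
  φ(2991) = (3 − 1) · (997 − 1) = 2 · 996 = 1992.

Final answer: Z/2991Z has φ(2991) = 1992 units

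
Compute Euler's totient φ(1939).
φ is multiplicative, with φ(p^e) = p^e − p^(e−1). Factorise 1939 = 7 · 277. Then
  φ(1939) = (7 − 1) · (277 − 1) = 6 · 276 = 1656.

Final answer: φ(1939) = 1656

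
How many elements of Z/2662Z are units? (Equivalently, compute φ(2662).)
Z/2662Z has φ(2662) = 1210 units

An element a ∈ Z/2662Z is a unit iff gcd(a, 2662) = 1, so the number of units is φ(2662). φ is multiplicative, with φ(p^e) = p^e − p^(e−1). Factorise 2662 = 2 · 11^3. Then
  φ(2662) = (2 − 1) · (11^3 − 11^2) = 1 · 1210 = 1210.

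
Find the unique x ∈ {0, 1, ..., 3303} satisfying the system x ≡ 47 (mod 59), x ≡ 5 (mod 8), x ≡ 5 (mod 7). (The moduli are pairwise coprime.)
x ≡ 2525 (mod 3304); the representative in [0, 3304) is 2525

The moduli 59, 8, 7 are pairwise coprime, so by the CRT there is a unique solution mod 59·8·7 = 3304.
Solve by successive substitution. Start with x ≡ 47 (mod 59).
  Combine with x ≡ 5 (mod 8): write x = 47 + 59·t and require 47 + 59·t ≡ 5 (mod 8), i.e. 59·t ≡ 5 − 47 ≡ 6 (mod 8). Since 59^(−1) ≡ 3 (mod 8) (59 ≡ 3 (mod 8)), t ≡ 3·6 ≡ 2 (mod 8). So x ≡ 47 + 59·2 = 165 (mod 472).
  Combine with x ≡ 5 (mod 7): write x = 165 + 472·t and require 165 + 472·t ≡ 5 (mod 7), i.e. 472·t ≡ 5 − 165 ≡ 1 (mod 7). Since 472^(−1) ≡ 5 (mod 7) (472 ≡ 3 (mod 7)), t ≡ 5·1 ≡ 5 (mod 7). So x ≡ 165 + 472·5 = 2525 (mod 3304).
Unique solution in [0, 3304): x = 2525.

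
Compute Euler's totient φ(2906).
φ is multiplicative, with φ(p^e) = p^e − p^(e−1). Factorise 2906 = 2 · 1453. Then
  φ(2906) = (2 − 1) · (1453 − 1) = 1 · 1452 = 1452.

Final answer: φ(2906) = 1452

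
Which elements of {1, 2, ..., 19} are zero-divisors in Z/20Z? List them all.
nonzero zero-divisors of Z/20Z = {2, 4, 5, 6, 8, 10, 12, 14, 15, 16, 18}

An element a ∈ Z/20Z (with a ≠ 0) is a zero-divisor iff gcd(a, 20) > 1 (because a is a unit precisely when gcd(a, n) = 1, and in Z/nZ every nonzero, non-unit element is a zero-divisor). Scan a = 1, ..., 19 and keep those with gcd(a, 20) > 1:
  gcd(2, 20) = 2, gcd(4, 20) = 4, gcd(5, 20) = 5, gcd(6, 20) = 2, gcd(8, 20) = 4, gcd(10, 20) = 10, gcd(12, 20) = 4, gcd(14, 20) = 2, gcd(15, 20) = 5, gcd(16, 20) = 4, gcd(18, 20) = 2.
All other a ∈ {1, ..., 19} have gcd(a, 20) = 1 and are units. So the nonzero zero-divisors are exactly the 11 values of a appearing in this scan.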